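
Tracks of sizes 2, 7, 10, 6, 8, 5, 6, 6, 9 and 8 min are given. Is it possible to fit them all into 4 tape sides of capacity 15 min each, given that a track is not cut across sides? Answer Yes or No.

Total = 67 min; ⌈67/15⌉ = 5.
At least 5 tape sides are required, but only 4 are allowed.

No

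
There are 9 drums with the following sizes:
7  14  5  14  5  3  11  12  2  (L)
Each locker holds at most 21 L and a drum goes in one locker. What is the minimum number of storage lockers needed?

Total = 14 + 14 + 12 + 11 + 7 + 5 + 5 + 3 + 2 = 73 L.
Lower bound: ⌈73/21⌉ = 4 storage lockers.
A packing using 4 storage lockers:
  locker 1: 14 + 7 = 21
  locker 2: 14 + 5 + 2 = 21
  locker 3: 12 + 5 + 3 = 20
  locker 4: 11 = 11
This matches the lower bound, so 4 is optimal.

4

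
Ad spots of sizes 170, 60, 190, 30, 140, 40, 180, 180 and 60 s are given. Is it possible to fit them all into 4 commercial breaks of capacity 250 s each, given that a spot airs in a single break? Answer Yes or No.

No

Total = 1050 s; ⌈1050/250⌉ = 5.
At least 5 commercial breaks are required, but only 4 are allowed.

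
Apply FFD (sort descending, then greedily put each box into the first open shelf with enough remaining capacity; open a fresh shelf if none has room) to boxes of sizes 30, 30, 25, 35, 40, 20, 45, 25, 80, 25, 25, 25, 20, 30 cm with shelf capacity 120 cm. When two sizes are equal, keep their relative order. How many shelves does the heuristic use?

4

Sorted descending: 80, 45, 40, 35, 30, 30, 30, 25, 25, 25, 25, 25, 20, 20.
  80 → shelf 1 (new)  [load 80/120]
  45 → shelf 2 (new)  [load 45/120]
  40 → shelf 1  [load 120/120]
  35 → shelf 2  [load 80/120]
  30 → shelf 2  [load 110/120]
  30 → shelf 3 (new)  [load 30/120]
  30 → shelf 3  [load 60/120]
  25 → shelf 3  [load 85/120]
  25 → shelf 3  [load 110/120]
  25 → shelf 4 (new)  [load 25/120]
  25 → shelf 4  [load 50/120]
  25 → shelf 4  [load 75/120]
  20 → shelf 4  [load 95/120]
  20 → shelf 4  [load 115/120]
4 shelves opened.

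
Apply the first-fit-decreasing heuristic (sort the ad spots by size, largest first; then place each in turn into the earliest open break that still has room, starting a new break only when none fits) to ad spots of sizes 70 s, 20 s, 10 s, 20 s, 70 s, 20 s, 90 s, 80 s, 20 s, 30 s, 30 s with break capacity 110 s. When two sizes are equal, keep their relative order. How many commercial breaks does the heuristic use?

5

Sorted descending: 90, 80, 70, 70, 30, 30, 20, 20, 20, 20, 10.
  90 → break 1 (new)  [load 90/110]
  80 → break 2 (new)  [load 80/110]
  70 → break 3 (new)  [load 70/110]
  70 → break 4 (new)  [load 70/110]
  30 → break 2  [load 110/110]
  30 → break 3  [load 100/110]
  20 → break 1  [load 110/110]
  20 → break 4  [load 90/110]
  20 → break 4  [load 110/110]
  20 → break 5 (new)  [load 20/110]
  10 → break 3  [load 110/110]
5 commercial breaks opened.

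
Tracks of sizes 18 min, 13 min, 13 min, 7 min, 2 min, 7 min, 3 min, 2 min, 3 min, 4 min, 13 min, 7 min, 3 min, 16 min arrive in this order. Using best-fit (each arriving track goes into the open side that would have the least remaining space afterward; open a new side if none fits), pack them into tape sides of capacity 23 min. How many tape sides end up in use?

5

  18 → side 1 (new)  [load 18/23]
  13 → side 2 (new)  [load 13/23]
  13 → side 3 (new)  [load 13/23]
  7 → side 2  [load 20/23]
  2 → side 2  [load 22/23]
  7 → side 3  [load 20/23]
  3 → side 3  [load 23/23]
  2 → side 1  [load 20/23]
  3 → side 1  [load 23/23]
  4 → side 4 (new)  [load 4/23]
  13 → side 4  [load 17/23]
  7 → side 5 (new)  [load 7/23]
  3 → side 4  [load 20/23]
  16 → side 5  [load 23/23]
5 tape sides opened.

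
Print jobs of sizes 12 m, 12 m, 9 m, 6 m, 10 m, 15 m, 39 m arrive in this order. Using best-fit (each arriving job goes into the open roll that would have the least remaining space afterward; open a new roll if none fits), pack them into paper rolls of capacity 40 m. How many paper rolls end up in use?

3

  12 → roll 1 (new)  [load 12/40]
  12 → roll 1  [load 24/40]
  9 → roll 1  [load 33/40]
  6 → roll 1  [load 39/40]
  10 → roll 2 (new)  [load 10/40]
  15 → roll 2  [load 25/40]
  39 → roll 3 (new)  [load 39/40]
3 paper rolls opened.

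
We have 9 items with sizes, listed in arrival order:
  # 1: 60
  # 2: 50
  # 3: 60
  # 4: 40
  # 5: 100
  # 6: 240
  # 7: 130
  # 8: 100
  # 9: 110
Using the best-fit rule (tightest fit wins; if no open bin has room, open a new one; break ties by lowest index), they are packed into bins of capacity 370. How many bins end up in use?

3

  60 → bin 1 (new)  [load 60/370]
  50 → bin 1  [load 110/370]
  60 → bin 1  [load 170/370]
  40 → bin 1  [load 210/370]
  100 → bin 1  [load 310/370]
  240 → bin 2 (new)  [load 240/370]
  130 → bin 2  [load 370/370]
  100 → bin 3 (new)  [load 100/370]
  110 → bin 3  [load 210/370]
3 bins opened.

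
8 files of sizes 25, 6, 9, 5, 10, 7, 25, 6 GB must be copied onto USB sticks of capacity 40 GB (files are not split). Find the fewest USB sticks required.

Total = 25 + 25 + 10 + 9 + 7 + 6 + 6 + 5 = 93 GB.
Lower bound: ⌈93/40⌉ = 3 USB sticks.
A packing using 3 USB sticks:
  USB stick 1: 25 + 10 + 5 = 40
  USB stick 2: 25 + 9 + 6 = 40
  USB stick 3: 7 + 6 = 13
This matches the lower bound, so 3 is optimal.

3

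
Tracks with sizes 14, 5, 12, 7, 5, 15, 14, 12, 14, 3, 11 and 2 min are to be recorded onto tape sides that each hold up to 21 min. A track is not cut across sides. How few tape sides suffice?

Total = 15 + 14 + 14 + 14 + 12 + 12 + 11 + 7 + 5 + 5 + 3 + 2 = 114 min.
Lower bound: ⌈114/21⌉ = 6 tape sides.
Also, 7 tracks each exceed 21/2 min, and no two of those can share a side, so at least 7 tape sides are needed.
A packing using 7 tape sides:
  side 1: 15 + 5 = 20
  side 2: 14 + 7 = 21
  side 3: 14 + 5 + 2 = 21
  side 4: 14 + 3 = 17
  side 5: 12 = 12
  side 6: 12 = 12
  side 7: 11 = 11
This matches the lower bound, so 7 is optimal.

7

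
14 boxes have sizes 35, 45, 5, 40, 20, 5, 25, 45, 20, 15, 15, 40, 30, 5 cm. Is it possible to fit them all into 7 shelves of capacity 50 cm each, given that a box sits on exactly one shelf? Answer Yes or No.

No

Total = 345 cm; ⌈345/50⌉ = 7.
The bound of 7 does not rule out 7, but exhaustive search shows no assignment into 7 shelves of capacity 50 cm exists — the minimum is 8.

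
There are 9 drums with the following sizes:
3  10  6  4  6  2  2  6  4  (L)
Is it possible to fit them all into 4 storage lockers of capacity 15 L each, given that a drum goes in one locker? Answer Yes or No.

A valid assignment using 3 storage lockers:
  locker 1: 10 + 4 = 14
  locker 2: 6 + 6 + 3 = 15
  locker 3: 6 + 4 + 2 + 2 = 14
That uses only 3 ≤ 4, so 4 storage lockers are enough.

Yes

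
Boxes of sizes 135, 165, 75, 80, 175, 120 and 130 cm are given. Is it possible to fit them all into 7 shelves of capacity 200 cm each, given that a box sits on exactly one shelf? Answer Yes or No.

Yes

A valid assignment using 6 shelves:
  shelf 1: 175 = 175
  shelf 2: 165 = 165
  shelf 3: 135 = 135
  shelf 4: 130 = 130
  shelf 5: 120 + 80 = 200
  shelf 6: 75 = 75
That uses only 6 ≤ 7, so 7 shelves are enough.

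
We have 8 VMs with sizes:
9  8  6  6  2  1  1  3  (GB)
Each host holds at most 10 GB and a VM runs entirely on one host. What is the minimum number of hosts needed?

Total = 9 + 8 + 6 + 6 + 3 + 2 + 1 + 1 = 36 GB.
Lower bound: ⌈36/10⌉ = 4 hosts.
A packing using 4 hosts:
  host 1: 9 + 1 = 10
  host 2: 8 + 2 = 10
  host 3: 6 + 3 + 1 = 10
  host 4: 6 = 6
This matches the lower bound, so 4 is optimal.

4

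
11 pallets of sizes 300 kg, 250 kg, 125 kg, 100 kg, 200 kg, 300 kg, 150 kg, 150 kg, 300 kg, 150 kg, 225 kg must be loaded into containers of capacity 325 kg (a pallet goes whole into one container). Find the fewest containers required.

8

Total = 300 + 300 + 300 + 250 + 225 + 200 + 150 + 150 + 150 + 125 + 100 = 2250 kg.
Lower bound: ⌈2250/325⌉ = 7 containers.
A packing using 8 containers:
  container 1: 300 = 300
  container 2: 300 = 300
  container 3: 300 = 300
  container 4: 250 = 250
  container 5: 225 + 100 = 325
  container 6: 200 + 125 = 325
  container 7: 150 + 150 = 300
  container 8: 150 = 150
No arrangement into 7 containers stays within capacity, so 8 is optimal.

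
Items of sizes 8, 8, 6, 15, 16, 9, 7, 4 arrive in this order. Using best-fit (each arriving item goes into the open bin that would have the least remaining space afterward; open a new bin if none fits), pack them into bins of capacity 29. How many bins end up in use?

3

  8 → bin 1 (new)  [load 8/29]
  8 → bin 1  [load 16/29]
  6 → bin 1  [load 22/29]
  15 → bin 2 (new)  [load 15/29]
  16 → bin 3 (new)  [load 16/29]
  9 → bin 3  [load 25/29]
  7 → bin 1  [load 29/29]
  4 → bin 3  [load 29/29]
3 bins opened.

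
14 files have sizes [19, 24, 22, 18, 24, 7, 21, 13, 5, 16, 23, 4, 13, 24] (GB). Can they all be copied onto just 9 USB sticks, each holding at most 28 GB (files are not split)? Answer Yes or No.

Total = 233 GB; ⌈233/28⌉ = 9.
The bound of 9 does not rule out 9, but exhaustive search shows no assignment into 9 USB sticks of capacity 28 GB exists — the minimum is 10.

No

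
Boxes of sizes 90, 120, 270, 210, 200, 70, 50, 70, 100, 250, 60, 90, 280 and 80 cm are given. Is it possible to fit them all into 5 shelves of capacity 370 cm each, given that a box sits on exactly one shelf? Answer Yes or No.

No

Total = 1940 cm; ⌈1940/370⌉ = 6.
At least 6 shelves are required, but only 5 are allowed.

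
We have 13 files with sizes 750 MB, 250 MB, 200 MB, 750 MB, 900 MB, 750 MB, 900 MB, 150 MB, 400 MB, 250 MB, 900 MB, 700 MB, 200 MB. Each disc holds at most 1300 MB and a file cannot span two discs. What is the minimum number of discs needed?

Total = 900 + 900 + 900 + 750 + 750 + 750 + 700 + 400 + 250 + 250 + 200 + 200 + 150 = 7100 MB.
Lower bound: ⌈7100/1300⌉ = 6 discs.
Also, 7 files each exceed 650 MB, and no two of those can share a disc, so at least 7 discs are needed.
A packing using 7 discs:
  disc 1: 900 + 400 = 1300
  disc 2: 900 + 250 + 150 = 1300
  disc 3: 900 + 250 = 1150
  disc 4: 750 + 200 + 200 = 1150
  disc 5: 750 = 750
  disc 6: 750 = 750
  disc 7: 700 = 700
This matches the lower bound, so 7 is optimal.

7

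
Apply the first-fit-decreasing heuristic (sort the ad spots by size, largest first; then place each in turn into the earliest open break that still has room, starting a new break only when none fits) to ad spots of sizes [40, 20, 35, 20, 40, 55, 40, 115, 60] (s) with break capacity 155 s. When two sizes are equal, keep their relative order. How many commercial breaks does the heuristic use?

Sorted descending: 115, 60, 55, 40, 40, 40, 35, 20, 20.
  115 → break 1 (new)  [load 115/155]
  60 → break 2 (new)  [load 60/155]
  55 → break 2  [load 115/155]
  40 → break 1  [load 155/155]
  40 → break 2  [load 155/155]
  40 → break 3 (new)  [load 40/155]
  35 → break 3  [load 75/155]
  20 → break 3  [load 95/155]
  20 → break 3  [load 115/155]
3 commercial breaks opened.

3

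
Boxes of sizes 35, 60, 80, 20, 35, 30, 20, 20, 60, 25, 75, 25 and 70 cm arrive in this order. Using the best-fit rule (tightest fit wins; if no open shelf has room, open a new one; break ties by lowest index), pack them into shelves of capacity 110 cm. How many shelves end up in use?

6

  35 → shelf 1 (new)  [load 35/110]
  60 → shelf 1  [load 95/110]
  80 → shelf 2 (new)  [load 80/110]
  20 → shelf 2  [load 100/110]
  35 → shelf 3 (new)  [load 35/110]
  30 → shelf 3  [load 65/110]
  20 → shelf 3  [load 85/110]
  20 → shelf 3  [load 105/110]
  60 → shelf 4 (new)  [load 60/110]
  25 → shelf 4  [load 85/110]
  75 → shelf 5 (new)  [load 75/110]
  25 → shelf 4  [load 110/110]
  70 → shelf 6 (new)  [load 70/110]
6 shelves opened.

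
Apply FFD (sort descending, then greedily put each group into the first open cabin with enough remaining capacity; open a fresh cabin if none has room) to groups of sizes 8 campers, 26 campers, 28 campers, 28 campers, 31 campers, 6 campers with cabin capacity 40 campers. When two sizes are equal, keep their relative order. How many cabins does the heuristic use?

Sorted descending: 31, 28, 28, 26, 8, 6.
  31 → cabin 1 (new)  [load 31/40]
  28 → cabin 2 (new)  [load 28/40]
  28 → cabin 3 (new)  [load 28/40]
  26 → cabin 4 (new)  [load 26/40]
  8 → cabin 1  [load 39/40]
  6 → cabin 2  [load 34/40]
4 cabins opened.

4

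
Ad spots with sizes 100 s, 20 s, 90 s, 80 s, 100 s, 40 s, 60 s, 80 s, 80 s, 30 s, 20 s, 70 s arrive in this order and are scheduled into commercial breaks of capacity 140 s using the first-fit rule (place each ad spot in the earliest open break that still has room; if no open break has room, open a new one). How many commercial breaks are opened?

7

  100 → break 1 (new)  [load 100/140]
  20 → break 1  [load 120/140]
  90 → break 2 (new)  [load 90/140]
  80 → break 3 (new)  [load 80/140]
  100 → break 4 (new)  [load 100/140]
  40 → break 2  [load 130/140]
  60 → break 3  [load 140/140]
  80 → break 5 (new)  [load 80/140]
  80 → break 6 (new)  [load 80/140]
  30 → break 4  [load 130/140]
  20 → break 1  [load 140/140]
  70 → break 7 (new)  [load 70/140]
7 commercial breaks opened.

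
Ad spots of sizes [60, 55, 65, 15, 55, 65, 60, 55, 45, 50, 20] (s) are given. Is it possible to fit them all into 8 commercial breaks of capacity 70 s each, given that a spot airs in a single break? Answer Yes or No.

Total = 545 s; ⌈545/70⌉ = 8.
9 ad spots each exceed half the capacity and cannot share a break, forcing at least 9 commercial breaks.
At least 9 commercial breaks are required, but only 8 are allowed.

No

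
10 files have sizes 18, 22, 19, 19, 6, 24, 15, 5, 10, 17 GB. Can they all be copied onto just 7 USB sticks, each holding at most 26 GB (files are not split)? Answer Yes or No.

Yes

A valid assignment using 7 USB sticks:
  USB stick 1: 24 = 24
  USB stick 2: 22 = 22
  USB stick 3: 19 + 6 = 25
  USB stick 4: 19 + 5 = 24
  USB stick 5: 18 = 18
  USB stick 6: 17 = 17
  USB stick 7: 15 + 10 = 25
Every load is within 26 GB, so 7 USB sticks suffice.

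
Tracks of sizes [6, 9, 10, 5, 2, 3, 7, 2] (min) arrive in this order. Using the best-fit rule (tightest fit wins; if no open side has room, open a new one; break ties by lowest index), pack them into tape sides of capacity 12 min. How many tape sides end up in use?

  6 → side 1 (new)  [load 6/12]
  9 → side 2 (new)  [load 9/12]
  10 → side 3 (new)  [load 10/12]
  5 → side 1  [load 11/12]
  2 → side 3  [load 12/12]
  3 → side 2  [load 12/12]
  7 → side 4 (new)  [load 7/12]
  2 → side 4  [load 9/12]
4 tape sides opened.

4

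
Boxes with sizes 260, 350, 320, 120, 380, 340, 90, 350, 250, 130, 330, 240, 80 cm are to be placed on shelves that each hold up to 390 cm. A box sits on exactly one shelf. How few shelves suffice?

10

Total = 380 + 350 + 350 + 340 + 330 + 320 + 260 + 250 + 240 + 130 + 120 + 90 + 80 = 3240 cm.
Lower bound: ⌈3240/390⌉ = 9 shelves.
A packing using 10 shelves:
  shelf 1: 380 = 380
  shelf 2: 350 = 350
  shelf 3: 350 = 350
  shelf 4: 340 = 340
  shelf 5: 330 = 330
  shelf 6: 320 = 320
  shelf 7: 260 + 130 = 390
  shelf 8: 250 + 120 = 370
  shelf 9: 240 + 90 = 330
  shelf 10: 80 = 80
No arrangement into 9 shelves stays within capacity, so 10 is optimal.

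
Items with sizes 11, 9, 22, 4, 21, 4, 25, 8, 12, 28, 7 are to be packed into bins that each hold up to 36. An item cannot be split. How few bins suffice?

5

Total = 28 + 25 + 22 + 21 + 12 + 11 + 9 + 8 + 7 + 4 + 4 = 151.
Lower bound: ⌈151/36⌉ = 5 bins.
A packing using 5 bins:
  bin 1: 28 + 8 = 36
  bin 2: 25 + 11 = 36
  bin 3: 22 + 12 = 34
  bin 4: 21 + 9 + 4 = 34
  bin 5: 7 + 4 = 11
This matches the lower bound, so 5 is optimal.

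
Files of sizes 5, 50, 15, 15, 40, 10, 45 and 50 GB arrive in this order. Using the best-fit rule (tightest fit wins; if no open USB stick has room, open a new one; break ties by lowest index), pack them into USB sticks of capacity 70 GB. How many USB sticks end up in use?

  5 → USB stick 1 (new)  [load 5/70]
  50 → USB stick 1  [load 55/70]
  15 → USB stick 1  [load 70/70]
  15 → USB stick 2 (new)  [load 15/70]
  40 → USB stick 2  [load 55/70]
  10 → USB stick 2  [load 65/70]
  45 → USB stick 3 (new)  [load 45/70]
  50 → USB stick 4 (new)  [load 50/70]
4 USB sticks opened.

4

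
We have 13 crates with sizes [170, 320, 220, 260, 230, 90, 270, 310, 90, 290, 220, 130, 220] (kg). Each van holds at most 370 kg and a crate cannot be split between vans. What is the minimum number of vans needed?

10

Total = 320 + 310 + 290 + 270 + 260 + 230 + 220 + 220 + 220 + 170 + 130 + 90 + 90 = 2820 kg.
Lower bound: ⌈2820/370⌉ = 8 vans.
Also, 9 crates each exceed 185 kg, and no two of those can share a van, so at least 9 vans are needed.
A packing using 10 vans:
  van 1: 320 = 320
  van 2: 310 = 310
  van 3: 290 = 290
  van 4: 270 + 90 = 360
  van 5: 260 + 90 = 350
  van 6: 230 + 130 = 360
  van 7: 220 = 220
  van 8: 220 = 220
  van 9: 220 = 220
  van 10: 170 = 170
No arrangement into 9 vans stays within capacity, so 10 is optimal.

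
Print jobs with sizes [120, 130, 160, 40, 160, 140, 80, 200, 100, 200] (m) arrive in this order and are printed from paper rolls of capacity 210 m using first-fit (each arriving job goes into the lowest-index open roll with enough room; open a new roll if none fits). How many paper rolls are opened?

  120 → roll 1 (new)  [load 120/210]
  130 → roll 2 (new)  [load 130/210]
  160 → roll 3 (new)  [load 160/210]
  40 → roll 1  [load 160/210]
  160 → roll 4 (new)  [load 160/210]
  140 → roll 5 (new)  [load 140/210]
  80 → roll 2  [load 210/210]
  200 → roll 6 (new)  [load 200/210]
  100 → roll 7 (new)  [load 100/210]
  200 → roll 8 (new)  [load 200/210]
8 paper rolls opened.

8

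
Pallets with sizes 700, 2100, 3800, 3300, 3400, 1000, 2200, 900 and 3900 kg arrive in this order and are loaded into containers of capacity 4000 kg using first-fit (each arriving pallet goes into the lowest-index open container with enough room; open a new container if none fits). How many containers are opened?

  700 → container 1 (new)  [load 700/4000]
  2100 → container 1  [load 2800/4000]
  3800 → container 2 (new)  [load 3800/4000]
  3300 → container 3 (new)  [load 3300/4000]
  3400 → container 4 (new)  [load 3400/4000]
  1000 → container 1  [load 3800/4000]
  2200 → container 5 (new)  [load 2200/4000]
  900 → container 5  [load 3100/4000]
  3900 → container 6 (new)  [load 3900/4000]
6 containers opened.

6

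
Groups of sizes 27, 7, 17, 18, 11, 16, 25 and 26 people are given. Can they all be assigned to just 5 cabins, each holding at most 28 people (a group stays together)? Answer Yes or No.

Total = 147 people; ⌈147/28⌉ = 6.
At least 6 cabins are required, but only 5 are allowed.

No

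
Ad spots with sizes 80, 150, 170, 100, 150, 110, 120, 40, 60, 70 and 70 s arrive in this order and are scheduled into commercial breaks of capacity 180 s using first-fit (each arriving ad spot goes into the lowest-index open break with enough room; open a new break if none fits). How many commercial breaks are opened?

7

  80 → break 1 (new)  [load 80/180]
  150 → break 2 (new)  [load 150/180]
  170 → break 3 (new)  [load 170/180]
  100 → break 1  [load 180/180]
  150 → break 4 (new)  [load 150/180]
  110 → break 5 (new)  [load 110/180]
  120 → break 6 (new)  [load 120/180]
  40 → break 5  [load 150/180]
  60 → break 6  [load 180/180]
  70 → break 7 (new)  [load 70/180]
  70 → break 7  [load 140/180]
7 commercial breaks opened.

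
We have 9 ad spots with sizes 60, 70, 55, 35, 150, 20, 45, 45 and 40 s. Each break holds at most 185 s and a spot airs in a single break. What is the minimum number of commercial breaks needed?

Total = 150 + 70 + 60 + 55 + 45 + 45 + 40 + 35 + 20 = 520 s.
Lower bound: ⌈520/185⌉ = 3 commercial breaks.
A packing using 3 commercial breaks:
  break 1: 150 + 35 = 185
  break 2: 70 + 60 + 55 = 185
  break 3: 45 + 45 + 40 + 20 = 150
This matches the lower bound, so 3 is optimal.

3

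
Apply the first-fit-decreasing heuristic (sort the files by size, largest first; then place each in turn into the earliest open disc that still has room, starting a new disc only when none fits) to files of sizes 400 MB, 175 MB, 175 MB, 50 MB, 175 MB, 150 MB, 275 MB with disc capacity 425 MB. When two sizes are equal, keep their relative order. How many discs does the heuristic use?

4

Sorted descending: 400, 275, 175, 175, 175, 150, 50.
  400 → disc 1 (new)  [load 400/425]
  275 → disc 2 (new)  [load 275/425]
  175 → disc 3 (new)  [load 175/425]
  175 → disc 3  [load 350/425]
  175 → disc 4 (new)  [load 175/425]
  150 → disc 2  [load 425/425]
  50 → disc 3  [load 400/425]
4 discs opened.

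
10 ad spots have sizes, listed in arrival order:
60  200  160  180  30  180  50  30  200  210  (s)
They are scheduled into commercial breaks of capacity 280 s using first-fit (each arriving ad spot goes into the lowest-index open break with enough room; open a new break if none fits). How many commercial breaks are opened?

6

  60 → break 1 (new)  [load 60/280]
  200 → break 1  [load 260/280]
  160 → break 2 (new)  [load 160/280]
  180 → break 3 (new)  [load 180/280]
  30 → break 2  [load 190/280]
  180 → break 4 (new)  [load 180/280]
  50 → break 2  [load 240/280]
  30 → break 2  [load 270/280]
  200 → break 5 (new)  [load 200/280]
  210 → break 6 (new)  [load 210/280]
6 commercial breaks opened.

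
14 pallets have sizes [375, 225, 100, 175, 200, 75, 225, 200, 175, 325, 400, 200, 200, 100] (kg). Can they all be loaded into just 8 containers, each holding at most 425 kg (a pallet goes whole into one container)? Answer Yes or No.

A valid assignment using 8 containers:
  container 1: 400 = 400
  container 2: 375 = 375
  container 3: 325 + 100 = 425
  container 4: 225 + 200 = 425
  container 5: 225 + 200 = 425
  container 6: 200 + 200 = 400
  container 7: 175 + 175 + 75 = 425
  container 8: 100 = 100
Every load is within 425 kg, so 8 containers suffice.

Yes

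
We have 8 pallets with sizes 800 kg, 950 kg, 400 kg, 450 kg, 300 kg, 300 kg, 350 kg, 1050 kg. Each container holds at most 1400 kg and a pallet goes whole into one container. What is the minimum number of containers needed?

Total = 1050 + 950 + 800 + 450 + 400 + 350 + 300 + 300 = 4600 kg.
Lower bound: ⌈4600/1400⌉ = 4 containers.
A packing using 4 containers:
  container 1: 1050 + 350 = 1400
  container 2: 950 + 450 = 1400
  container 3: 800 + 400 = 1200
  container 4: 300 + 300 = 600
This matches the lower bound, so 4 is optimal.

4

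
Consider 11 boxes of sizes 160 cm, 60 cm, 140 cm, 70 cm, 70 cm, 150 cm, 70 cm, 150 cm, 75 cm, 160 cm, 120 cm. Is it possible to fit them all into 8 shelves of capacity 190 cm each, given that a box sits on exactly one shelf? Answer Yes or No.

A valid assignment using 8 shelves:
  shelf 1: 160 = 160
  shelf 2: 160 = 160
  shelf 3: 150 = 150
  shelf 4: 150 = 150
  shelf 5: 140 = 140
  shelf 6: 120 + 70 = 190
  shelf 7: 75 + 70 = 145
  shelf 8: 70 + 60 = 130
Every load is within 190 cm, so 8 shelves suffice.

Yes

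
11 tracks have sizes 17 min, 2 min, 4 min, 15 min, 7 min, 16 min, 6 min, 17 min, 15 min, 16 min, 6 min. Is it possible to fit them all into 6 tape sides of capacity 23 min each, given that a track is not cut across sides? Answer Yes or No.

Yes

A valid assignment using 6 tape sides:
  side 1: 17 + 6 = 23
  side 2: 17 + 6 = 23
  side 3: 16 + 7 = 23
  side 4: 16 + 4 + 2 = 22
  side 5: 15 = 15
  side 6: 15 = 15
Every load is within 23 min, so 6 tape sides suffice.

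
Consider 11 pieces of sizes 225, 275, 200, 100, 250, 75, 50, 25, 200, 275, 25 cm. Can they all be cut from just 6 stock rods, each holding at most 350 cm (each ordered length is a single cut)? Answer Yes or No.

A valid assignment using 6 stock rods:
  stock rod 1: 275 + 75 = 350
  stock rod 2: 275 + 50 + 25 = 350
  stock rod 3: 250 + 100 = 350
  stock rod 4: 225 + 25 = 250
  stock rod 5: 200 = 200
  stock rod 6: 200 = 200
Every load is within 350 cm, so 6 stock rods suffice.

Yes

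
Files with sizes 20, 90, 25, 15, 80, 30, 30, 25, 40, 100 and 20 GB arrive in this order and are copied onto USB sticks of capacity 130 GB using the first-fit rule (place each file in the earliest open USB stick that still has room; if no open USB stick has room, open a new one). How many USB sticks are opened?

  20 → USB stick 1 (new)  [load 20/130]
  90 → USB stick 1  [load 110/130]
  25 → USB stick 2 (new)  [load 25/130]
  15 → USB stick 1  [load 125/130]
  80 → USB stick 2  [load 105/130]
  30 → USB stick 3 (new)  [load 30/130]
  30 → USB stick 3  [load 60/130]
  25 → USB stick 2  [load 130/130]
  40 → USB stick 3  [load 100/130]
  100 → USB stick 4 (new)  [load 100/130]
  20 → USB stick 3  [load 120/130]
4 USB sticks opened.

4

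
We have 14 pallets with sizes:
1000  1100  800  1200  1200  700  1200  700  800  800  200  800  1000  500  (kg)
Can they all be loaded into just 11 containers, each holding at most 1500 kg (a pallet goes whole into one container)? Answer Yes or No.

Yes

A valid assignment using 10 containers:
  container 1: 1200 + 200 = 1400
  container 2: 1200 = 1200
  container 3: 1200 = 1200
  container 4: 1100 = 1100
  container 5: 1000 + 500 = 1500
  container 6: 1000 = 1000
  container 7: 800 + 700 = 1500
  container 8: 800 + 700 = 1500
  container 9: 800 = 800
  container 10: 800 = 800
That uses only 10 ≤ 11, so 11 containers are enough.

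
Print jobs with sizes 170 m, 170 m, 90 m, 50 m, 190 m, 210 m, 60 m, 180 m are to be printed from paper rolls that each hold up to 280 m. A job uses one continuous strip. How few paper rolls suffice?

5

Total = 210 + 190 + 180 + 170 + 170 + 90 + 60 + 50 = 1120 m.
Lower bound: ⌈1120/280⌉ = 4 paper rolls.
Also, 5 print jobs each exceed 140 m, and no two of those can share a roll, so at least 5 paper rolls are needed.
A packing using 5 paper rolls:
  roll 1: 210 + 60 = 270
  roll 2: 190 + 90 = 280
  roll 3: 180 + 50 = 230
  roll 4: 170 = 170
  roll 5: 170 = 170
This matches the lower bound, so 5 is optimal.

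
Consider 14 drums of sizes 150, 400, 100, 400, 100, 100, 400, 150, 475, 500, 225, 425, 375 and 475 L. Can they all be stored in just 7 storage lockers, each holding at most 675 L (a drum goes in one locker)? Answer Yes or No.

Total = 4275 L; ⌈4275/675⌉ = 7.
8 drums each exceed half the capacity and cannot share a locker, forcing at least 8 storage lockers.
At least 8 storage lockers are required, but only 7 are allowed.

No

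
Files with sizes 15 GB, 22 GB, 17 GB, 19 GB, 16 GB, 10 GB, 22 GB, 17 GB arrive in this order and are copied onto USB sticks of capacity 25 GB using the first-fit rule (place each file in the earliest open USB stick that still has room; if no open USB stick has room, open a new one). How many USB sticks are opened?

  15 → USB stick 1 (new)  [load 15/25]
  22 → USB stick 2 (new)  [load 22/25]
  17 → USB stick 3 (new)  [load 17/25]
  19 → USB stick 4 (new)  [load 19/25]
  16 → USB stick 5 (new)  [load 16/25]
  10 → USB stick 1  [load 25/25]
  22 → USB stick 6 (new)  [load 22/25]
  17 → USB stick 7 (new)  [load 17/25]
7 USB sticks opened.

7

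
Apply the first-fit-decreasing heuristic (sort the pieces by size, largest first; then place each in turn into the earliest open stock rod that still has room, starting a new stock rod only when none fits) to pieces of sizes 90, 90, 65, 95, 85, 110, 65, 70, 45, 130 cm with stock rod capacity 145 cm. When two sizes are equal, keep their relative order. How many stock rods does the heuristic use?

Sorted descending: 130, 110, 95, 90, 90, 85, 70, 65, 65, 45.
  130 → stock rod 1 (new)  [load 130/145]
  110 → stock rod 2 (new)  [load 110/145]
  95 → stock rod 3 (new)  [load 95/145]
  90 → stock rod 4 (new)  [load 90/145]
  90 → stock rod 5 (new)  [load 90/145]
  85 → stock rod 6 (new)  [load 85/145]
  70 → stock rod 7 (new)  [load 70/145]
  65 → stock rod 7  [load 135/145]
  65 → stock rod 8 (new)  [load 65/145]
  45 → stock rod 3  [load 140/145]
8 stock rods opened.

8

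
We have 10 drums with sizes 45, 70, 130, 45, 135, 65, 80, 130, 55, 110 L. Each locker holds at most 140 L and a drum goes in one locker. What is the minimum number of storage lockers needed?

Total = 135 + 130 + 130 + 110 + 80 + 70 + 65 + 55 + 45 + 45 = 865 L.
Lower bound: ⌈865/140⌉ = 7 storage lockers.
A packing using 7 storage lockers:
  locker 1: 135 = 135
  locker 2: 130 = 130
  locker 3: 130 = 130
  locker 4: 110 = 110
  locker 5: 80 + 55 = 135
  locker 6: 70 + 65 = 135
  locker 7: 45 + 45 = 90
This matches the lower bound, so 7 is optimal.

7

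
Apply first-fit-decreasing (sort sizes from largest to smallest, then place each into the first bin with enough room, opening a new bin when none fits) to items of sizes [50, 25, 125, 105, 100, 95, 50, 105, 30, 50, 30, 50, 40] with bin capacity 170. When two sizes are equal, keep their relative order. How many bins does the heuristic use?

6

Sorted descending: 125, 105, 105, 100, 95, 50, 50, 50, 50, 40, 30, 30, 25.
  125 → bin 1 (new)  [load 125/170]
  105 → bin 2 (new)  [load 105/170]
  105 → bin 3 (new)  [load 105/170]
  100 → bin 4 (new)  [load 100/170]
  95 → bin 5 (new)  [load 95/170]
  50 → bin 2  [load 155/170]
  50 → bin 3  [load 155/170]
  50 → bin 4  [load 150/170]
  50 → bin 5  [load 145/170]
  40 → bin 1  [load 165/170]
  30 → bin 6 (new)  [load 30/170]
  30 → bin 6  [load 60/170]
  25 → bin 5  [load 170/170]
6 bins opened.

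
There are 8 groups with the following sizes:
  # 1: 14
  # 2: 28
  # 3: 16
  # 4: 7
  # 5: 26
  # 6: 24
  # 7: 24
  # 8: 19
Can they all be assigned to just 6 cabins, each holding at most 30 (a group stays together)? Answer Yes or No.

A valid assignment using 6 cabins:
  cabin 1: 28 = 28
  cabin 2: 26 = 26
  cabin 3: 24 = 24
  cabin 4: 24 = 24
  cabin 5: 19 + 7 = 26
  cabin 6: 16 + 14 = 30
Every load is within 30, so 6 cabins suffice.

Yes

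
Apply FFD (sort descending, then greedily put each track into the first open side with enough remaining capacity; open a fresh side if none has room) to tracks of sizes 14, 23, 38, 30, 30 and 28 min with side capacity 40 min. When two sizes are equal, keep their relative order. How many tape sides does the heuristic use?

5

Sorted descending: 38, 30, 30, 28, 23, 14.
  38 → side 1 (new)  [load 38/40]
  30 → side 2 (new)  [load 30/40]
  30 → side 3 (new)  [load 30/40]
  28 → side 4 (new)  [load 28/40]
  23 → side 5 (new)  [load 23/40]
  14 → side 5  [load 37/40]
5 tape sides opened.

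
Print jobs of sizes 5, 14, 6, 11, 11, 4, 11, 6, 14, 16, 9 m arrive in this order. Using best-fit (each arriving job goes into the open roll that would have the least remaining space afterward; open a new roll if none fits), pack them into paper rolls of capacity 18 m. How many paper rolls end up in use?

8

  5 → roll 1 (new)  [load 5/18]
  14 → roll 2 (new)  [load 14/18]
  6 → roll 1  [load 11/18]
  11 → roll 3 (new)  [load 11/18]
  11 → roll 4 (new)  [load 11/18]
  4 → roll 2  [load 18/18]
  11 → roll 5 (new)  [load 11/18]
  6 → roll 1  [load 17/18]
  14 → roll 6 (new)  [load 14/18]
  16 → roll 7 (new)  [load 16/18]
  9 → roll 8 (new)  [load 9/18]
8 paper rolls opened.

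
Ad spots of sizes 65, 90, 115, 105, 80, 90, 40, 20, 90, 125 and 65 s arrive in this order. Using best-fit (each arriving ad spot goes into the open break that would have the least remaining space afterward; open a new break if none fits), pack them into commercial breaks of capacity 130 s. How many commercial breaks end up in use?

8

  65 → break 1 (new)  [load 65/130]
  90 → break 2 (new)  [load 90/130]
  115 → break 3 (new)  [load 115/130]
  105 → break 4 (new)  [load 105/130]
  80 → break 5 (new)  [load 80/130]
  90 → break 6 (new)  [load 90/130]
  40 → break 2  [load 130/130]
  20 → break 4  [load 125/130]
  90 → break 7 (new)  [load 90/130]
  125 → break 8 (new)  [load 125/130]
  65 → break 1  [load 130/130]
8 commercial breaks opened.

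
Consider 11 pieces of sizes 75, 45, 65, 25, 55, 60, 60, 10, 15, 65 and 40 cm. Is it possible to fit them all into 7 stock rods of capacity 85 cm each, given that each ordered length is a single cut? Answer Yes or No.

A valid assignment using 7 stock rods:
  stock rod 1: 75 + 10 = 85
  stock rod 2: 65 + 15 = 80
  stock rod 3: 65 = 65
  stock rod 4: 60 + 25 = 85
  stock rod 5: 60 = 60
  stock rod 6: 55 = 55
  stock rod 7: 45 + 40 = 85
Every load is within 85 cm, so 7 stock rods suffice.

Yes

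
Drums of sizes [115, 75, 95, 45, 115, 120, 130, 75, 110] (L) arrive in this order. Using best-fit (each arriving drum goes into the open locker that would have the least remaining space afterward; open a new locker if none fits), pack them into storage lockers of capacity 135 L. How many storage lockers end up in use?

8

  115 → locker 1 (new)  [load 115/135]
  75 → locker 2 (new)  [load 75/135]
  95 → locker 3 (new)  [load 95/135]
  45 → locker 2  [load 120/135]
  115 → locker 4 (new)  [load 115/135]
  120 → locker 5 (new)  [load 120/135]
  130 → locker 6 (new)  [load 130/135]
  75 → locker 7 (new)  [load 75/135]
  110 → locker 8 (new)  [load 110/135]
8 storage lockers opened.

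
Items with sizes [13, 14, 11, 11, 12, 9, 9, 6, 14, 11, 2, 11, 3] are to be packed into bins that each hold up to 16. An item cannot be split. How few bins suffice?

10

Total = 14 + 14 + 13 + 12 + 11 + 11 + 11 + 11 + 9 + 9 + 6 + 3 + 2 = 126.
Lower bound: ⌈126/16⌉ = 8 bins.
Also, 10 items each exceed 8, and no two of those can share a bin, so at least 10 bins are needed.
A packing using 10 bins:
  bin 1: 14 + 2 = 16
  bin 2: 14 = 14
  bin 3: 13 + 3 = 16
  bin 4: 12 = 12
  bin 5: 11 = 11
  bin 6: 11 = 11
  bin 7: 11 = 11
  bin 8: 11 = 11
  bin 9: 9 + 6 = 15
  bin 10: 9 = 9
This matches the lower bound, so 10 is optimal.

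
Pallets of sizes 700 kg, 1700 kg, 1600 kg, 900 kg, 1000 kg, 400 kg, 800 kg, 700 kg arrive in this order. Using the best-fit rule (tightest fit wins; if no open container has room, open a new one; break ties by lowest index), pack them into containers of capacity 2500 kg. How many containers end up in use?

4

  700 → container 1 (new)  [load 700/2500]
  1700 → container 1  [load 2400/2500]
  1600 → container 2 (new)  [load 1600/2500]
  900 → container 2  [load 2500/2500]
  1000 → container 3 (new)  [load 1000/2500]
  400 → container 3  [load 1400/2500]
  800 → container 3  [load 2200/2500]
  700 → container 4 (new)  [load 700/2500]
4 containers opened.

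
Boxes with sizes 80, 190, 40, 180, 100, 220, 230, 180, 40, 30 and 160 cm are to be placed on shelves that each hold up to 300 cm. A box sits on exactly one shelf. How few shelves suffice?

6

Total = 230 + 220 + 190 + 180 + 180 + 160 + 100 + 80 + 40 + 40 + 30 = 1450 cm.
Lower bound: ⌈1450/300⌉ = 5 shelves.
Also, 6 boxes each exceed 150 cm, and no two of those can share a shelf, so at least 6 shelves are needed.
A packing using 6 shelves:
  shelf 1: 230 + 40 + 30 = 300
  shelf 2: 220 + 80 = 300
  shelf 3: 190 + 100 = 290
  shelf 4: 180 + 40 = 220
  shelf 5: 180 = 180
  shelf 6: 160 = 160
This matches the lower bound, so 6 is optimal.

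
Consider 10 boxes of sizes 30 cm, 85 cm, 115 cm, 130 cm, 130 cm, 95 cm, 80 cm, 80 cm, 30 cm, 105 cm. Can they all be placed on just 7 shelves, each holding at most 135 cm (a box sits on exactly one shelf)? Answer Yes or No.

Total = 880 cm; ⌈880/135⌉ = 7.
8 boxes each exceed half the capacity and cannot share a shelf, forcing at least 8 shelves.
At least 8 shelves are required, but only 7 are allowed.

No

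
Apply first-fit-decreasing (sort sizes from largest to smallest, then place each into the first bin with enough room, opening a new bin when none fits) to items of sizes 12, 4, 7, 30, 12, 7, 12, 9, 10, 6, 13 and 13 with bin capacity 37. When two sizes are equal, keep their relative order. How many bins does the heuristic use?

4

Sorted descending: 30, 13, 13, 12, 12, 12, 10, 9, 7, 7, 6, 4.
  30 → bin 1 (new)  [load 30/37]
  13 → bin 2 (new)  [load 13/37]
  13 → bin 2  [load 26/37]
  12 → bin 3 (new)  [load 12/37]
  12 → bin 3  [load 24/37]
  12 → bin 3  [load 36/37]
  10 → bin 2  [load 36/37]
  9 → bin 4 (new)  [load 9/37]
  7 → bin 1  [load 37/37]
  7 → bin 4  [load 16/37]
  6 → bin 4  [load 22/37]
  4 → bin 4  [load 26/37]
4 bins opened.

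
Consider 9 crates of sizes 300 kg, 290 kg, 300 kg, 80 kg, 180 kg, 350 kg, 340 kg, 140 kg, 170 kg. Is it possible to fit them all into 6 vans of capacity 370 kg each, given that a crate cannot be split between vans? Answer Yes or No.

No

Total = 2150 kg; ⌈2150/370⌉ = 6.
The bound of 6 does not rule out 6, but exhaustive search shows no assignment into 6 vans of capacity 370 kg exists — the minimum is 7.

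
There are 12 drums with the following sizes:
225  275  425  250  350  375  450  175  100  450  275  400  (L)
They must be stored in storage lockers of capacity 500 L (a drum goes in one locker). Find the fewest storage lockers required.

9

Total = 450 + 450 + 425 + 400 + 375 + 350 + 275 + 275 + 250 + 225 + 175 + 100 = 3750 L.
Lower bound: ⌈3750/500⌉ = 8 storage lockers.
A packing using 9 storage lockers:
  locker 1: 450 = 450
  locker 2: 450 = 450
  locker 3: 425 = 425
  locker 4: 400 + 100 = 500
  locker 5: 375 = 375
  locker 6: 350 = 350
  locker 7: 275 + 225 = 500
  locker 8: 275 + 175 = 450
  locker 9: 250 = 250
No arrangement into 8 storage lockers stays within capacity, so 9 is optimal.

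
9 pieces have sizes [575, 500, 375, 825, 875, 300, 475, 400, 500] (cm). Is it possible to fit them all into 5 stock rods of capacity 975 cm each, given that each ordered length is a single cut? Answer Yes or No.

Total = 4825 cm; ⌈4825/975⌉ = 5.
The bound of 5 does not rule out 5, but exhaustive search shows no assignment into 5 stock rods of capacity 975 cm exists — the minimum is 6.

No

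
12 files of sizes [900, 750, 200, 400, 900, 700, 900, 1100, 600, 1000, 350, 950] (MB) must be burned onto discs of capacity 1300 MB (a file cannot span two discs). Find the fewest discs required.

8

Total = 1100 + 1000 + 950 + 900 + 900 + 900 + 750 + 700 + 600 + 400 + 350 + 200 = 8750 MB.
Lower bound: ⌈8750/1300⌉ = 7 discs.
Also, 8 files each exceed 650 MB, and no two of those can share a disc, so at least 8 discs are needed.
A packing using 8 discs:
  disc 1: 1100 + 200 = 1300
  disc 2: 1000 = 1000
  disc 3: 950 + 350 = 1300
  disc 4: 900 + 400 = 1300
  disc 5: 900 = 900
  disc 6: 900 = 900
  disc 7: 750 = 750
  disc 8: 700 + 600 = 1300
This matches the lower bound, so 8 is optimal.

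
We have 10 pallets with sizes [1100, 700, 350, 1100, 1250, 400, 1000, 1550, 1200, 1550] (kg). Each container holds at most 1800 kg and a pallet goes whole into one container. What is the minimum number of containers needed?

Total = 1550 + 1550 + 1250 + 1200 + 1100 + 1100 + 1000 + 700 + 400 + 350 = 10200 kg.
Lower bound: ⌈10200/1800⌉ = 6 containers.
Also, 7 pallets each exceed 900 kg, and no two of those can share a container, so at least 7 containers are needed.
A packing using 7 containers:
  container 1: 1550 = 1550
  container 2: 1550 = 1550
  container 3: 1250 + 400 = 1650
  container 4: 1200 + 350 = 1550
  container 5: 1100 + 700 = 1800
  container 6: 1100 = 1100
  container 7: 1000 = 1000
This matches the lower bound, so 7 is optimal.

7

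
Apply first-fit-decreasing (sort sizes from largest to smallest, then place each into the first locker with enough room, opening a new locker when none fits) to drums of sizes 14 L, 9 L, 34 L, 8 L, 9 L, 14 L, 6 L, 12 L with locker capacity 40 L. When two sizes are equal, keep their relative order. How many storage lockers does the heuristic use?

3

Sorted descending: 34, 14, 14, 12, 9, 9, 8, 6.
  34 → locker 1 (new)  [load 34/40]
  14 → locker 2 (new)  [load 14/40]
  14 → locker 2  [load 28/40]
  12 → locker 2  [load 40/40]
  9 → locker 3 (new)  [load 9/40]
  9 → locker 3  [load 18/40]
  8 → locker 3  [load 26/40]
  6 → locker 1  [load 40/40]
3 storage lockers opened.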